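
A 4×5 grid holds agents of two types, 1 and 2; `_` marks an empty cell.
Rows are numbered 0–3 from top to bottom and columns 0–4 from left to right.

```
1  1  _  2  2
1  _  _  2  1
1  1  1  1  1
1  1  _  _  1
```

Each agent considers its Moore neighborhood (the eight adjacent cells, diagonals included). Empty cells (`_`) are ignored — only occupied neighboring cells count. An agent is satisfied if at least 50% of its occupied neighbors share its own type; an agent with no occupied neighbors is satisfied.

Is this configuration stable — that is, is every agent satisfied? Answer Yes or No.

No

Row 0: (0,0)1 2/2 satisfied · (0,1)1 2/2 satisfied · (0,3)2 2/3 satisfied · (0,4)2 2/3 satisfied
Row 1: (1,0)1 4/4 satisfied · (1,3)2 2/6 not · (1,4)1 2/5 not
Row 2: (2,0)1 4/4 satisfied · (2,1)1 5/5 satisfied · (2,2)1 3/4 satisfied · (2,3)1 4/5 satisfied · (2,4)1 3/4 satisfied
Row 3: (3,0)1 3/3 satisfied · (3,1)1 4/4 satisfied · (3,4)1 2/2 satisfied
For instance (1,3) has only 2/6 same-type neighbors, below 1/2.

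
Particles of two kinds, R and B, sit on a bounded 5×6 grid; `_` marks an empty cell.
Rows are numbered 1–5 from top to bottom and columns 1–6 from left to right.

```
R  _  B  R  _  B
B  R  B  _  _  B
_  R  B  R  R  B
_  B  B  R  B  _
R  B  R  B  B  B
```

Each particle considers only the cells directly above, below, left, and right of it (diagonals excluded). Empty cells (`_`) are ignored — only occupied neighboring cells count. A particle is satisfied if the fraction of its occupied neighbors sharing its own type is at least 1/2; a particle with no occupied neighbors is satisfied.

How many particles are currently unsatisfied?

(1,1)R 0/1 ✗
(1,3)B 1/2 ✓
(1,4)R 0/1 ✗
(1,6)B 1/1 ✓
(2,1)B 0/2 ✗
(2,2)R 1/3 ✗
(2,3)B 2/3 ✓
(2,6)B 2/2 ✓
(3,2)R 1/3 ✗
(3,3)B 2/4 ✓
(3,4)R 2/3 ✓
(3,5)R 1/3 ✗
(3,6)B 1/2 ✓
(4,2)B 2/3 ✓
(4,3)B 2/4 ✓
(4,4)R 1/4 ✗
(4,5)B 1/3 ✗
(5,1)R 0/1 ✗
(5,2)B 1/3 ✗
(5,3)R 0/3 ✗
(5,4)B 1/3 ✗
(5,5)B 3/3 ✓
(5,6)B 1/1 ✓
Unsatisfied: (1,1), (1,4), (2,1), (2,2), (3,2), (3,5), (4,4), (4,5), (5,1), (5,2), (5,3), (5,4) — 12 in total.

12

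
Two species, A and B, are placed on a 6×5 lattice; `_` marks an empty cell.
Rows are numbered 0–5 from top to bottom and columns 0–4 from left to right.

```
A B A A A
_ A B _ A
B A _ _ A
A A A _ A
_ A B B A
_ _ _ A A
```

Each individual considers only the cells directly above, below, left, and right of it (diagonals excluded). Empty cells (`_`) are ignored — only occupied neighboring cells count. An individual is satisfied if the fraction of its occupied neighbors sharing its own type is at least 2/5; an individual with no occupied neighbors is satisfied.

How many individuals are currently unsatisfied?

8

Row 0: (0,0)A 0/1 ✗ · (0,1)B 0/3 ✗ · (0,2)A 1/3 ✗ · (0,3)A 2/2 ✓ · (0,4)A 2/2 ✓
Row 1: (1,1)A 1/3 ✗ · (1,2)B 0/2 ✗ · (1,4)A 2/2 ✓
Row 2: (2,0)B 0/2 ✗ · (2,1)A 2/3 ✓ · (2,4)A 2/2 ✓
Row 3: (3,0)A 1/2 ✓ · (3,1)A 4/4 ✓ · (3,2)A 1/2 ✓ · (3,4)A 2/2 ✓
Row 4: (4,1)A 1/2 ✓ · (4,2)B 1/3 ✗ · (4,3)B 1/3 ✗ · (4,4)A 2/3 ✓
Row 5: (5,3)A 1/2 ✓ · (5,4)A 2/2 ✓
Unsatisfied: (0,0), (0,1), (0,2), (1,1), (1,2), (2,0), (4,2), (4,3) — 8 in total.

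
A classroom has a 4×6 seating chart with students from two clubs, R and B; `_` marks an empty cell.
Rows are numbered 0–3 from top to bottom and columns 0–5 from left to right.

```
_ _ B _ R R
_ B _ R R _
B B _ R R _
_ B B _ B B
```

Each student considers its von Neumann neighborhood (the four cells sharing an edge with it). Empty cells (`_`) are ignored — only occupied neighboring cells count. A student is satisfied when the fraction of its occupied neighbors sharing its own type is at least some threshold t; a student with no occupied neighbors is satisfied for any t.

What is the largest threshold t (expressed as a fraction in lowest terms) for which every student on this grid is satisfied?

1/2

(0,2)B — no occupied neighbors
(0,4)R 2/2
(0,5)R 1/1
(1,1)B 1/1
(1,3)R 2/2
(1,4)R 3/3
(2,0)B 1/1
(2,1)B 3/3
(2,3)R 2/2
(2,4)R 2/3
(3,1)B 2/2
(3,2)B 1/1
(3,4)B 1/2
(3,5)B 1/1
The smallest same-type fraction is 1/2 at (3,4), which reduces to 1/2. Any threshold above that leaves this student unsatisfied.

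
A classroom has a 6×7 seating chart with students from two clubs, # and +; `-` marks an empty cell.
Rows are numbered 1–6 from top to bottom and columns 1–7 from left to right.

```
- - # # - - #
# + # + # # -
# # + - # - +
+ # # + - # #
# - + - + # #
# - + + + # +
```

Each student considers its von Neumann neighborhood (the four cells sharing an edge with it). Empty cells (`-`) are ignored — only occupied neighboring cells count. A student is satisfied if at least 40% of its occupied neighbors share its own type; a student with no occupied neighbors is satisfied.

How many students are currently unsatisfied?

10

(1,3)# 2/2 satisfied
(1,4)# 1/2 satisfied
(1,7)# 0/0 satisfied
(2,1)# 1/2 satisfied
(2,2)+ 0/3 not
(2,3)# 1/4 not
(2,4)+ 0/3 not
(2,5)# 2/3 satisfied
(2,6)# 1/1 satisfied
(3,1)# 2/3 satisfied
(3,2)# 2/4 satisfied
(3,3)+ 0/3 not
(3,5)# 1/1 satisfied
(3,7)+ 0/1 not
(4,1)+ 0/3 not
(4,2)# 2/3 satisfied
(4,3)# 1/4 not
(4,4)+ 0/1 not
(4,6)# 2/2 satisfied
(4,7)# 2/3 satisfied
(5,1)# 1/2 satisfied
(5,3)+ 1/2 satisfied
(5,5)+ 1/2 satisfied
(5,6)# 3/4 satisfied
(5,7)# 2/3 satisfied
(6,1)# 1/1 satisfied
(6,3)+ 2/2 satisfied
(6,4)+ 2/2 satisfied
(6,5)+ 2/3 satisfied
(6,6)# 1/3 not
(6,7)+ 0/2 not
Unsatisfied: (2,2), (2,3), (2,4), (3,3), (3,7), (4,1), (4,3), (4,4), (6,6), (6,7) — 10 in total.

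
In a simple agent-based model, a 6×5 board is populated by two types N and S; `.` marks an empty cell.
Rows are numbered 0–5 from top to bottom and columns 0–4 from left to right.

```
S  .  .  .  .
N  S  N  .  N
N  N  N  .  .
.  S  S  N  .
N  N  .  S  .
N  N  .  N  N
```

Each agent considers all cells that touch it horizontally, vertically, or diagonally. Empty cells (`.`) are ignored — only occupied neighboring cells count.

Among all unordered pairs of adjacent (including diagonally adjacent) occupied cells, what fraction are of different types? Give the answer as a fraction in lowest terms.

Scan each occupied cell's neighbors to the right and below (and the two forward diagonals) so each pair is counted once.
Row 0: S(0,0)–N(1,0)≠ S(0,0)–S(1,1)=  → 1/2 unlike.
Row 1: N(1,0)–S(1,1)≠ N(1,0)–N(2,0)= N(1,0)–N(2,1)= S(1,1)–N(1,2)≠ S(1,1)–N(2,1)≠ S(1,1)–N(2,2)≠ S(1,1)–N(2,0)≠ N(1,2)–N(2,2)= N(1,2)–N(2,1)=  → 5/9 unlike.
Row 2: N(2,0)–N(2,1)= N(2,0)–S(3,1)≠ N(2,1)–N(2,2)= N(2,1)–S(3,1)≠ N(2,1)–S(3,2)≠ N(2,2)–S(3,2)≠ N(2,2)–N(3,3)= N(2,2)–S(3,1)≠  → 5/8 unlike.
Row 3: S(3,1)–S(3,2)= S(3,1)–N(4,1)≠ S(3,1)–N(4,0)≠ S(3,2)–N(3,3)≠ S(3,2)–S(4,3)= S(3,2)–N(4,1)≠ N(3,3)–S(4,3)≠  → 5/7 unlike.
Row 4: N(4,0)–N(4,1)= N(4,0)–N(5,0)= N(4,0)–N(5,1)= N(4,1)–N(5,1)= N(4,1)–N(5,0)= S(4,3)–N(5,3)≠ S(4,3)–N(5,4)≠  → 2/7 unlike.
Row 5: N(5,0)–N(5,1)= N(5,3)–N(5,4)=  → 0/2 unlike.
Total adjacent occupied pairs: 35; unlike-type pairs: 18.
18/35 is already in lowest terms.

18/35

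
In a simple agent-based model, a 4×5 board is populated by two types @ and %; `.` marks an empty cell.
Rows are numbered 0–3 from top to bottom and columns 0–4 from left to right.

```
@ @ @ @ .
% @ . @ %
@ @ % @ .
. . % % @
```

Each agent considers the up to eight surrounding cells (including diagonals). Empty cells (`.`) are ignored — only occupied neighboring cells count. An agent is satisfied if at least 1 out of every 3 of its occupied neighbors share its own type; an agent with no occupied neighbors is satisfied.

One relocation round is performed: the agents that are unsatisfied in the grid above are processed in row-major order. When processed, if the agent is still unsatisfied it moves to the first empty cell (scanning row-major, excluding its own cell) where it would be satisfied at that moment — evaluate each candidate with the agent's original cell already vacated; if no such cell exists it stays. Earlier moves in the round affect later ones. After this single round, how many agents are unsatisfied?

1

Initially unsatisfied (in order): (1,0), (1,4).
  (1,0) → (0,4).
  (1,4) → (3,1).
Resulting grid:
@ @ @ @ %
. @ . @ .
@ @ % @ .
. % % % @
Unsatisfied now: (0,4).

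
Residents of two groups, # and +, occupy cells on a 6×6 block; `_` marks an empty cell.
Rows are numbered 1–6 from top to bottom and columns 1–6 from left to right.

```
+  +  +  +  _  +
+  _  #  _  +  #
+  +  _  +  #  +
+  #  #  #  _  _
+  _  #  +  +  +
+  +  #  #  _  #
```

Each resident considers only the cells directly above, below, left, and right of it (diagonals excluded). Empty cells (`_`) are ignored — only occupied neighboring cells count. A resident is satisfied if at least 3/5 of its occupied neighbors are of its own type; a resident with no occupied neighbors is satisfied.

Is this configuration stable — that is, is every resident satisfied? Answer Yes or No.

No

Row 1: (1,1)+ 2/2 ok · (1,2)+ 2/2 ok · (1,3)+ 2/3 ok · (1,4)+ 1/1 ok · (1,6)+ 0/1 unhappy
Row 2: (2,1)+ 2/2 ok · (2,3)# 0/1 unhappy · (2,5)+ 0/2 unhappy · (2,6)# 0/3 unhappy
Row 3: (3,1)+ 3/3 ok · (3,2)+ 1/2 unhappy · (3,4)+ 0/2 unhappy · (3,5)# 0/3 unhappy · (3,6)+ 0/2 unhappy
Row 4: (4,1)+ 2/3 ok · (4,2)# 1/3 unhappy · (4,3)# 3/3 ok · (4,4)# 1/3 unhappy
Row 5: (5,1)+ 2/2 ok · (5,3)# 2/3 ok · (5,4)+ 1/4 unhappy · (5,5)+ 2/2 ok · (5,6)+ 1/2 unhappy
Row 6: (6,1)+ 2/2 ok · (6,2)+ 1/2 unhappy · (6,3)# 2/3 ok · (6,4)# 1/2 unhappy · (6,6)# 0/1 unhappy
For instance (1,6) has only 0/1 same-type neighbors, below 3/5.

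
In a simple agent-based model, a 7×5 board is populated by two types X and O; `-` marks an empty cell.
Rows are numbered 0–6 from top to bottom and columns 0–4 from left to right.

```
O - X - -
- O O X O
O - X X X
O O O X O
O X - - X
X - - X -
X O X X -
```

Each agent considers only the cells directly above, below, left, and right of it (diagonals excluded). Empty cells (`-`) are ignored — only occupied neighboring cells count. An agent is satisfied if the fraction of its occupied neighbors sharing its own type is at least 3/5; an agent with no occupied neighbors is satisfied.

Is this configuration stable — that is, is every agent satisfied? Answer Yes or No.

(0,0)O 0/0 ✓
(0,2)X 0/1 ✗
(1,1)O 1/1 ✓
(1,2)O 1/4 ✗
(1,3)X 1/3 ✗
(1,4)O 0/2 ✗
(2,0)O 1/1 ✓
(2,2)X 1/3 ✗
(2,3)X 4/4 ✓
(2,4)X 1/3 ✗
(3,0)O 3/3 ✓
(3,1)O 2/3 ✓
(3,2)O 1/3 ✗
(3,3)X 1/3 ✗
(3,4)O 0/3 ✗
(4,0)O 1/3 ✗
(4,1)X 0/2 ✗
(4,4)X 0/1 ✗
(5,0)X 1/2 ✗
(5,3)X 1/1 ✓
(6,0)X 1/2 ✗
(6,1)O 0/2 ✗
(6,2)X 1/2 ✗
(6,3)X 2/2 ✓
For instance (0,2) has only 0/1 same-type neighbors, below 3/5.

No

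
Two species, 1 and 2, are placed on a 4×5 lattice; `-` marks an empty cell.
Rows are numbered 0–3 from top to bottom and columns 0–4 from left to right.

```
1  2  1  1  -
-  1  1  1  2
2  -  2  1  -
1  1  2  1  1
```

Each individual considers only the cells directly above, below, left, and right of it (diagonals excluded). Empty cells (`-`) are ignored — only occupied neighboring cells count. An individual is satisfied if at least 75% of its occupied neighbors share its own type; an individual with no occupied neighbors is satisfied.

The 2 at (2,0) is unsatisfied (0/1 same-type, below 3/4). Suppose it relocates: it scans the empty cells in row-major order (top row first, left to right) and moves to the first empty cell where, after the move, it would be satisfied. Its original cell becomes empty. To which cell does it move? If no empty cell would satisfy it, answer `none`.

Vacating (2,0). Empty cells in order:
  (0,4): 1/2 same-type → still unsatisfied.
  (1,0): 0/2 same-type → still unsatisfied.
  (2,1): 1/3 same-type → still unsatisfied.
  (2,4): 1/3 same-type → still unsatisfied.

none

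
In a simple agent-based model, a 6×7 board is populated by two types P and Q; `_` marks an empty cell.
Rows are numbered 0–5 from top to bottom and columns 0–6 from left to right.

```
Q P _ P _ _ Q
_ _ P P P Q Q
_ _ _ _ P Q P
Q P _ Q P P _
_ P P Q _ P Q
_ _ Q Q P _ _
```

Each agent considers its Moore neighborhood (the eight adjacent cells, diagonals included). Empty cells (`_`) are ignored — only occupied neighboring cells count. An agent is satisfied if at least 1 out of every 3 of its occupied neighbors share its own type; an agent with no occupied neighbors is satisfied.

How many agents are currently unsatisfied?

6

(0,0)Q 0/1 ✗
(0,1)P 1/2 ✓
(0,3)P 3/3 ✓
(0,6)Q 2/2 ✓
(1,2)P 3/3 ✓
(1,3)P 4/4 ✓
(1,4)P 3/5 ✓
(1,5)Q 3/6 ✓
(1,6)Q 3/4 ✓
(2,4)P 4/7 ✓
(2,5)Q 2/7 ✗
(2,6)P 1/4 ✗
(3,0)Q 0/2 ✗
(3,1)P 2/3 ✓
(3,3)Q 1/4 ✗
(3,4)P 3/6 ✓
(3,5)P 4/6 ✓
(4,1)P 2/4 ✓
(4,2)P 2/6 ✓
(4,3)Q 3/6 ✓
(4,5)P 3/4 ✓
(4,6)Q 0/2 ✗
(5,2)Q 2/4 ✓
(5,3)Q 2/4 ✓
(5,4)P 1/3 ✓
Unsatisfied: (0,0), (2,5), (2,6), (3,0), (3,3), (4,6) — 6 in total.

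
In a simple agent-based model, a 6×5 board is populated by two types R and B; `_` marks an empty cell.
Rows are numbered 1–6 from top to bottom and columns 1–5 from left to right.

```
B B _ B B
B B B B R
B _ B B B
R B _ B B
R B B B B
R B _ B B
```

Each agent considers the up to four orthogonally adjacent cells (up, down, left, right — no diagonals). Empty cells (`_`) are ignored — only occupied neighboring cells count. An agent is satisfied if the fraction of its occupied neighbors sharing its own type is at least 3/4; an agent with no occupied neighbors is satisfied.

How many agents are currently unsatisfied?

Row 1: (1,1)B 2/2 ✓ · (1,2)B 2/2 ✓ · (1,4)B 2/2 ✓ · (1,5)B 1/2 ✗
Row 2: (2,1)B 3/3 ✓ · (2,2)B 3/3 ✓ · (2,3)B 3/3 ✓ · (2,4)B 3/4 ✓ · (2,5)R 0/3 ✗
Row 3: (3,1)B 1/2 ✗ · (3,3)B 2/2 ✓ · (3,4)B 4/4 ✓ · (3,5)B 2/3 ✗
Row 4: (4,1)R 1/3 ✗ · (4,2)B 1/2 ✗ · (4,4)B 3/3 ✓ · (4,5)B 3/3 ✓
Row 5: (5,1)R 2/3 ✗ · (5,2)B 3/4 ✓ · (5,3)B 2/2 ✓ · (5,4)B 4/4 ✓ · (5,5)B 3/3 ✓
Row 6: (6,1)R 1/2 ✗ · (6,2)B 1/2 ✗ · (6,4)B 2/2 ✓ · (6,5)B 2/2 ✓
Unsatisfied: (1,5), (2,5), (3,1), (3,5), (4,1), (4,2), (5,1), (6,1), (6,2) — 9 in total.

9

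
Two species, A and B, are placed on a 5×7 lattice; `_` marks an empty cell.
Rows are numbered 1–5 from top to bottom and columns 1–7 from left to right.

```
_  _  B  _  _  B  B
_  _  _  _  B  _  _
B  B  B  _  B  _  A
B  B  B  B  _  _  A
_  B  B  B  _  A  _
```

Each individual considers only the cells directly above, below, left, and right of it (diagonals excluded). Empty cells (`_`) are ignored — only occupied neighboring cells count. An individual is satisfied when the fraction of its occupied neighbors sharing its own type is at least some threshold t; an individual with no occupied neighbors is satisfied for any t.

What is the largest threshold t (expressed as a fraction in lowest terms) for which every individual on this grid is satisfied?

1/1

Row 1: (1,3)B — no occupied neighbors · (1,6)B 1/1 · (1,7)B 1/1
Row 2: (2,5)B 1/1
Row 3: (3,1)B 2/2 · (3,2)B 3/3 · (3,3)B 2/2 · (3,5)B 1/1 · (3,7)A 1/1
Row 4: (4,1)B 2/2 · (4,2)B 4/4 · (4,3)B 4/4 · (4,4)B 2/2 · (4,7)A 1/1
Row 5: (5,2)B 2/2 · (5,3)B 3/3 · (5,4)B 2/2 · (5,6)A — no occupied neighbors
The smallest same-type fraction is 1/1 at (1,6), which reduces to 1/1. Any threshold above that leaves this individual unsatisfied.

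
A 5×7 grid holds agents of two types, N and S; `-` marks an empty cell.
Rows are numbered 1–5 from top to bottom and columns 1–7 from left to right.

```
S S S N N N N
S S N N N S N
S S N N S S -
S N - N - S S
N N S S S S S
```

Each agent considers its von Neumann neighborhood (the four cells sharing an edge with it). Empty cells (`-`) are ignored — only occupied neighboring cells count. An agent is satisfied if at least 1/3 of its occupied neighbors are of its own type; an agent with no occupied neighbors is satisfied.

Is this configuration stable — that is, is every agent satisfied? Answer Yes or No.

No

Row 1: (1,1)S 2/2 ok · (1,2)S 3/3 ok · (1,3)S 1/3 ok · (1,4)N 2/3 ok · (1,5)N 3/3 ok · (1,6)N 2/3 ok · (1,7)N 2/2 ok
Row 2: (2,1)S 3/3 ok · (2,2)S 3/4 ok · (2,3)N 2/4 ok · (2,4)N 4/4 ok · (2,5)N 2/4 ok · (2,6)S 1/4 unhappy · (2,7)N 1/2 ok
Row 3: (3,1)S 3/3 ok · (3,2)S 2/4 ok · (3,3)N 2/3 ok · (3,4)N 3/4 ok · (3,5)S 1/3 ok · (3,6)S 3/3 ok
Row 4: (4,1)S 1/3 ok · (4,2)N 1/3 ok · (4,4)N 1/2 ok · (4,6)S 3/3 ok · (4,7)S 2/2 ok
Row 5: (5,1)N 1/2 ok · (5,2)N 2/3 ok · (5,3)S 1/2 ok · (5,4)S 2/3 ok · (5,5)S 2/2 ok · (5,6)S 3/3 ok · (5,7)S 2/2 ok
For instance (2,6) has only 1/4 same-type neighbors, below 1/3.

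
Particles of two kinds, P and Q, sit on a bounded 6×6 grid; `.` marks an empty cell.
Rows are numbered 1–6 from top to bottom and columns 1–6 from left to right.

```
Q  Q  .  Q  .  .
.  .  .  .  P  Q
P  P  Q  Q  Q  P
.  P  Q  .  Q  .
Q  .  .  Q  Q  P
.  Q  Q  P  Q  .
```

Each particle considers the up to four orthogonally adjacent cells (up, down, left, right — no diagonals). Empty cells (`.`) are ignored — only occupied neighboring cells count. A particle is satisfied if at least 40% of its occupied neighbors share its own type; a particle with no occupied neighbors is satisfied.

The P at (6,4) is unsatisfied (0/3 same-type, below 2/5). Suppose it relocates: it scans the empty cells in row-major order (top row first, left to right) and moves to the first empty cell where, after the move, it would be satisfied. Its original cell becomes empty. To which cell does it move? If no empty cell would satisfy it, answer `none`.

Vacating (6,4). Empty cells in order:
  (1,3): 0/2 same-type → still unsatisfied.
  (1,5): 1/2 same-type → satisfied — stop here.

(1,5)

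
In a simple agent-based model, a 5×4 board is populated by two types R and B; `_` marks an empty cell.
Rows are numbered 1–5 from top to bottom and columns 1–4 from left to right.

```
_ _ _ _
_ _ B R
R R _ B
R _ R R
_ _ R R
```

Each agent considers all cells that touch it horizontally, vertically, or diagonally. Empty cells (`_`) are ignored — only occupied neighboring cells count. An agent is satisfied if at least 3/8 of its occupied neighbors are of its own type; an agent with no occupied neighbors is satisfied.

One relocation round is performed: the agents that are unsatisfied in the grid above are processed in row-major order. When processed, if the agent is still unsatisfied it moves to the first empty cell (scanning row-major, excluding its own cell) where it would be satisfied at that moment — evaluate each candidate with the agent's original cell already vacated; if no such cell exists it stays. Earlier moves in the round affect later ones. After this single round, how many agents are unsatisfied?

1

Initially unsatisfied (in order): (2,3), (2,4), (3,4).
  (2,3) → (1,1).
  (2,4) → (1,3).
  (3,4) → (1,2).
Resulting grid:
B B R _
_ _ _ _
R R _ _
R _ R R
_ _ R R
Unsatisfied now: (1,3).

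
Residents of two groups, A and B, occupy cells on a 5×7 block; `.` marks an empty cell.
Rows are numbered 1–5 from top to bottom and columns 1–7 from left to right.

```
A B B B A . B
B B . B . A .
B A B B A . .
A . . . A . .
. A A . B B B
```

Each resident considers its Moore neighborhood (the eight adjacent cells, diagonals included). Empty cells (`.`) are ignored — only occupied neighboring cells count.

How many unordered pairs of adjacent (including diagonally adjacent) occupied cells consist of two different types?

16

Scan each occupied cell's neighbors to the right and below (and the two forward diagonals) so each pair is counted once.
From row 1: 6 unlike of 14 pairs (running 6/14).
From row 2: 3 unlike of 10 pairs (running 9/24).
From row 3: 5 unlike of 8 pairs (running 14/32).
From row 4: 2 unlike of 3 pairs (running 16/35).
From row 5: 0 unlike of 3 pairs (running 16/38).
Total adjacent occupied pairs: 38; unlike-type pairs: 16.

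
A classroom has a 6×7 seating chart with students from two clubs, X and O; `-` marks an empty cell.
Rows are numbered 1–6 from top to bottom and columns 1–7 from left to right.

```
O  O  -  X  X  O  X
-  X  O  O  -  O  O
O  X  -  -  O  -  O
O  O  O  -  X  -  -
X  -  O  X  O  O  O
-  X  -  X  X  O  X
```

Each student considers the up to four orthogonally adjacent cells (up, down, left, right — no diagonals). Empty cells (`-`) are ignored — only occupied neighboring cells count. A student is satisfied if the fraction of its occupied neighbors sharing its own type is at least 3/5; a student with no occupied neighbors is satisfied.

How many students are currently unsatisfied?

Row 1: (1,1)O 1/1 ok · (1,2)O 1/2 unhappy · (1,4)X 1/2 unhappy · (1,5)X 1/2 unhappy · (1,6)O 1/3 unhappy · (1,7)X 0/2 unhappy
Row 2: (2,2)X 1/3 unhappy · (2,3)O 1/2 unhappy · (2,4)O 1/2 unhappy · (2,6)O 2/2 ok · (2,7)O 2/3 ok
Row 3: (3,1)O 1/2 unhappy · (3,2)X 1/3 unhappy · (3,5)O 0/1 unhappy · (3,7)O 1/1 ok
Row 4: (4,1)O 2/3 ok · (4,2)O 2/3 ok · (4,3)O 2/2 ok · (4,5)X 0/2 unhappy
Row 5: (5,1)X 0/1 unhappy · (5,3)O 1/2 unhappy · (5,4)X 1/3 unhappy · (5,5)O 1/4 unhappy · (5,6)O 3/3 ok · (5,7)O 1/2 unhappy
Row 6: (6,2)X 0/0 ok · (6,4)X 2/2 ok · (6,5)X 1/3 unhappy · (6,6)O 1/3 unhappy · (6,7)X 0/2 unhappy
Unsatisfied: (1,2), (1,4), (1,5), (1,6), (1,7), (2,2), (2,3), (2,4), (3,1), (3,2), (3,5), (4,5), (5,1), (5,3), (5,4), (5,5), (5,7), (6,5), (6,6), (6,7) — 20 in total.

20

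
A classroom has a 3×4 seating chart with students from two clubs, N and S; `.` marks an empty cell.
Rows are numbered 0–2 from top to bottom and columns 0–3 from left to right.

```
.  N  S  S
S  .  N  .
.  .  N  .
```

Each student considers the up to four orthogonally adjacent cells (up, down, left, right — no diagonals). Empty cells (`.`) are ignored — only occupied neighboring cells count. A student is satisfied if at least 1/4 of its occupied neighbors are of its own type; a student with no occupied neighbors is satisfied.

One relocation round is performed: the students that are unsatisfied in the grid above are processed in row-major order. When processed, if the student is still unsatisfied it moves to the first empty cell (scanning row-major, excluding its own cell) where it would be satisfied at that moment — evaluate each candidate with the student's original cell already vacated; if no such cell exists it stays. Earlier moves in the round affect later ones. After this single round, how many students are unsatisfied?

Initially unsatisfied (in order): (0,1).
  (0,1) → (1,1).
Resulting grid:
. . S S
S N N .
. . N .
Unsatisfied now: (1,0).

1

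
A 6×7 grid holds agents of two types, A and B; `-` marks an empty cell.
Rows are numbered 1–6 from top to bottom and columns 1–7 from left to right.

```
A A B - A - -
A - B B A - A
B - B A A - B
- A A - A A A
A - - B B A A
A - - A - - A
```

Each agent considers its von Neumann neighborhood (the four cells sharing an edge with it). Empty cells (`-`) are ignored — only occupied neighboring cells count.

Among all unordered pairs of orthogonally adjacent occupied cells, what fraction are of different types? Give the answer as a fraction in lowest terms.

11/29

Scan each occupied cell's neighbors to the right and below so each pair is counted once.
From row 1: 1 unlike of 5 pairs (running 1/5).
From row 2: 4 unlike of 7 pairs (running 5/12).
From row 3: 3 unlike of 5 pairs (running 8/17).
From row 4: 1 unlike of 6 pairs (running 9/23).
From row 5: 2 unlike of 6 pairs (running 11/29).
Total adjacent occupied pairs: 29; unlike-type pairs: 11.
11/29 is already in lowest terms.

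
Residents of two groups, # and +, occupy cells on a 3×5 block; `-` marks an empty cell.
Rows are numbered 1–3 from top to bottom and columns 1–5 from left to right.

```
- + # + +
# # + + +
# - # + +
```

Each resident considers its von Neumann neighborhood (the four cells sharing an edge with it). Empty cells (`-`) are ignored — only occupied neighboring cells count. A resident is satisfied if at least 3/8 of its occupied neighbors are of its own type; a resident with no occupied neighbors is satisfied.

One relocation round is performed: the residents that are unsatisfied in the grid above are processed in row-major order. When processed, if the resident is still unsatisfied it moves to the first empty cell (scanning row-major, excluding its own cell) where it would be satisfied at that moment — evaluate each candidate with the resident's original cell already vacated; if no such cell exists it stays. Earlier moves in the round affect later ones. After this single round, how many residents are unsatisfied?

1

Initially unsatisfied (in order): (1,2), (1,3), (2,2), (2,3), (3,3).
  (1,2): no empty cell satisfies it; stays.
  (1,3) → (1,1).
  (2,2) → (3,2).
  (2,3): now satisfied by earlier moves; stays.
  (3,3) → (2,2).
Resulting grid:
# + - + +
# # + + +
# # - + +
Unsatisfied now: (1,2).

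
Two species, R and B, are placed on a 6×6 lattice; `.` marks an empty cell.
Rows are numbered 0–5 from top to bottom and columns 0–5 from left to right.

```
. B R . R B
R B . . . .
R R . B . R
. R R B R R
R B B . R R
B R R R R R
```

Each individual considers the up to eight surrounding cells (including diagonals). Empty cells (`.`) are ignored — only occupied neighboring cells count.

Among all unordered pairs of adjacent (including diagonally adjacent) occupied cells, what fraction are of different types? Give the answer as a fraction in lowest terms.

24/55

Scan each occupied cell's neighbors to the right and below (and the two forward diagonals) so each pair is counted once.
Row 0: B(0,1)–R(0,2)≠ B(0,1)–B(1,1)= B(0,1)–R(1,0)≠ R(0,2)–B(1,1)≠ R(0,4)–B(0,5)≠  → 4/5 unlike.
Row 1: R(1,0)–B(1,1)≠ R(1,0)–R(2,0)= R(1,0)–R(2,1)= B(1,1)–R(2,1)≠ B(1,1)–R(2,0)≠  → 3/5 unlike.
Row 2: R(2,0)–R(2,1)= R(2,0)–R(3,1)= R(2,1)–R(3,1)= R(2,1)–R(3,2)= B(2,3)–B(3,3)= B(2,3)–R(3,4)≠ B(2,3)–R(3,2)≠ R(2,5)–R(3,5)= R(2,5)–R(3,4)=  → 2/9 unlike.
Row 3: R(3,1)–R(3,2)= R(3,1)–B(4,1)≠ R(3,1)–B(4,2)≠ R(3,1)–R(4,0)= R(3,2)–B(3,3)≠ R(3,2)–B(4,2)≠ R(3,2)–B(4,1)≠ B(3,3)–R(3,4)≠ B(3,3)–R(4,4)≠ B(3,3)–B(4,2)= R(3,4)–R(3,5)= R(3,4)–R(4,4)= R(3,4)–R(4,5)= R(3,5)–R(4,5)= R(3,5)–R(4,4)=  → 7/15 unlike.
Row 4: R(4,0)–B(4,1)≠ R(4,0)–B(5,0)≠ R(4,0)–R(5,1)= B(4,1)–B(4,2)= B(4,1)–R(5,1)≠ B(4,1)–R(5,2)≠ B(4,1)–B(5,0)= B(4,2)–R(5,2)≠ B(4,2)–R(5,3)≠ B(4,2)–R(5,1)≠ R(4,4)–R(4,5)= R(4,4)–R(5,4)= R(4,4)–R(5,5)= R(4,4)–R(5,3)= R(4,5)–R(5,5)= R(4,5)–R(5,4)=  → 7/16 unlike.
Row 5: B(5,0)–R(5,1)≠ R(5,1)–R(5,2)= R(5,2)–R(5,3)= R(5,3)–R(5,4)= R(5,4)–R(5,5)=  → 1/5 unlike.
Total adjacent occupied pairs: 55; unlike-type pairs: 24.
24/55 is already in lowest terms.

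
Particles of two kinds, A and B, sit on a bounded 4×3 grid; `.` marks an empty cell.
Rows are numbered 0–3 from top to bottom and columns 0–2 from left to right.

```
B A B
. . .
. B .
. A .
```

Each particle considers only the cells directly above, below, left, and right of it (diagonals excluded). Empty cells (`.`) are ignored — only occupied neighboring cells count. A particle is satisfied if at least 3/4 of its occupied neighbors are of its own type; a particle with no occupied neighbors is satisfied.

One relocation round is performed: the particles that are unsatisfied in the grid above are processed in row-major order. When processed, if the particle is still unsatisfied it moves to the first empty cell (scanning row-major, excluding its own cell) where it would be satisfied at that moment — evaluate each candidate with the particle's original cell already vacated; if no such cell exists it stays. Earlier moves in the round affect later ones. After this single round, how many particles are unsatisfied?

Initially unsatisfied (in order): (0,0), (0,1), (0,2), (2,1), (3,1).
  (0,0) → (1,0).
  (0,1) → (3,0).
  (0,2): now satisfied by earlier moves; stays.
  (2,1) → (0,0).
  (3,1): now satisfied by earlier moves; stays.
Resulting grid:
B . B
B . .
. . .
A A .
All satisfied now.

0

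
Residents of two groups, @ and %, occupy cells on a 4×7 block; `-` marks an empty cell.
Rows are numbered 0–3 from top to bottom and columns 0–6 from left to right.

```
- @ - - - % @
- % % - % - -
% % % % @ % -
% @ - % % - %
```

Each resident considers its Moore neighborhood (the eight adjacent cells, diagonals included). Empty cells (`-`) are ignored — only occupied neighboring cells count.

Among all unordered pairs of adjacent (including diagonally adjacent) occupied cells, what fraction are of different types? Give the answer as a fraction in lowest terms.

4/11

Scan each occupied cell's neighbors to the right and below (and the two forward diagonals) so each pair is counted once.
From row 0: 3 unlike of 4 pairs (running 3/4).
From row 1: 1 unlike of 10 pairs (running 4/14).
From row 2: 7 unlike of 17 pairs (running 11/31).
From row 3: 1 unlike of 2 pairs (running 12/33).
Total adjacent occupied pairs: 33; unlike-type pairs: 12.
12/33 reduces to 4/11.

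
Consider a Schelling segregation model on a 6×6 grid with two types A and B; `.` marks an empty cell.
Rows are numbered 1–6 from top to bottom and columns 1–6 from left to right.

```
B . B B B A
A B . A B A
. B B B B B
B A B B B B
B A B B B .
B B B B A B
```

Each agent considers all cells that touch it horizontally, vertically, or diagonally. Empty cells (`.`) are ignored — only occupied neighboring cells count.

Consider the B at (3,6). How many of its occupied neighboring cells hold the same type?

Occupied neighbors of (3,6): (2,5)=B, (2,6)=A, (3,5)=B, (4,5)=B, (4,6)=B.
Same type (B): 4 of 5.

4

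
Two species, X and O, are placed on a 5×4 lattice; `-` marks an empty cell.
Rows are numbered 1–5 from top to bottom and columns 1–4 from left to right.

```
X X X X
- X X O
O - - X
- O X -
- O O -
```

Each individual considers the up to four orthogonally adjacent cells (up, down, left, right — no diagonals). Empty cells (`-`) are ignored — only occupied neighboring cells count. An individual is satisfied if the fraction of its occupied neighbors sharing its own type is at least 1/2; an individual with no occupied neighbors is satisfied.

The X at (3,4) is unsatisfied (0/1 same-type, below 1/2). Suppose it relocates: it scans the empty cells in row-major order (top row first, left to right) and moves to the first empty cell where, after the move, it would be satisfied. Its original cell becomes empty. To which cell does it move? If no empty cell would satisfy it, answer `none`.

(2,1)

Vacating (3,4). Empty cells in order:
  (2,1): 2/3 same-type → satisfied — stop here.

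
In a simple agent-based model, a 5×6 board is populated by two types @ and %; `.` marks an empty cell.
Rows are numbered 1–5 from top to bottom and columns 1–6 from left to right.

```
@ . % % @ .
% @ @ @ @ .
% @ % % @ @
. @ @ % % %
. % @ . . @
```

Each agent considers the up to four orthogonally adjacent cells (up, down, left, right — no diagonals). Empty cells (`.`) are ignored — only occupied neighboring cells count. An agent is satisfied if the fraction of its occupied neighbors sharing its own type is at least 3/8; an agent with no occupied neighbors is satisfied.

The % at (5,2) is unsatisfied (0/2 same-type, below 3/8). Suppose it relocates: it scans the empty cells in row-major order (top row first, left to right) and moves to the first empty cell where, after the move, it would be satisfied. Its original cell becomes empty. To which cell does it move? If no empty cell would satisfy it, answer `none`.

(4,1)

Vacating (5,2). Empty cells in order:
  (1,2): 1/3 same-type → still unsatisfied.
  (1,6): 0/1 same-type → still unsatisfied.
  (2,6): 0/2 same-type → still unsatisfied.
  (4,1): 1/2 same-type → satisfied — stop here.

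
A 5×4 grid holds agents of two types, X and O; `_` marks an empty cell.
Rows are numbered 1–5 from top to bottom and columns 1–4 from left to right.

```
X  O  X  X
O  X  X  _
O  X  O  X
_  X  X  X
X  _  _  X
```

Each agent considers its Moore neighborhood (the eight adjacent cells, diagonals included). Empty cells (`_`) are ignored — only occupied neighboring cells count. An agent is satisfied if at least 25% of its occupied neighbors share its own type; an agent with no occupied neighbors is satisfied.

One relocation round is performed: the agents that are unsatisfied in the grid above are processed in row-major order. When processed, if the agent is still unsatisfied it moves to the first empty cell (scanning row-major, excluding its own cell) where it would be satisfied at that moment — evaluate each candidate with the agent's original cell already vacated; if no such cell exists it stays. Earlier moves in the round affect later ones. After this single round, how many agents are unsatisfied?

Initially unsatisfied (in order): (1,2), (3,3).
  (1,2) → (4,1).
  (3,3) → (5,2).
Resulting grid:
X _ X X
O X X _
O X _ X
O X X X
X O _ X
All satisfied now.

0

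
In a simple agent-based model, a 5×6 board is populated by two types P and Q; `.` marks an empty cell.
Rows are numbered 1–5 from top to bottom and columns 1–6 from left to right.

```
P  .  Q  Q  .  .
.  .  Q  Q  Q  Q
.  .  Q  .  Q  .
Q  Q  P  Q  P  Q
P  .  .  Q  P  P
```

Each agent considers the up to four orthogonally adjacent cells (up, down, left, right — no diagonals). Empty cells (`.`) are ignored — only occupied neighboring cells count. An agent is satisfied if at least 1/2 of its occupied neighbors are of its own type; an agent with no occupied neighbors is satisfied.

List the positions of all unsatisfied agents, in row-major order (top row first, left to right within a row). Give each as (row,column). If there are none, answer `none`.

(1,1)P 0/0 ok
(1,3)Q 2/2 ok
(1,4)Q 2/2 ok
(2,3)Q 3/3 ok
(2,4)Q 3/3 ok
(2,5)Q 3/3 ok
(2,6)Q 1/1 ok
(3,3)Q 1/2 ok
(3,5)Q 1/2 ok
(4,1)Q 1/2 ok
(4,2)Q 1/2 ok
(4,3)P 0/3 unhappy
(4,4)Q 1/3 unhappy
(4,5)P 1/4 unhappy
(4,6)Q 0/2 unhappy
(5,1)P 0/1 unhappy
(5,4)Q 1/2 ok
(5,5)P 2/3 ok
(5,6)P 1/2 ok

(4,3), (4,4), (4,5), (4,6), (5,1)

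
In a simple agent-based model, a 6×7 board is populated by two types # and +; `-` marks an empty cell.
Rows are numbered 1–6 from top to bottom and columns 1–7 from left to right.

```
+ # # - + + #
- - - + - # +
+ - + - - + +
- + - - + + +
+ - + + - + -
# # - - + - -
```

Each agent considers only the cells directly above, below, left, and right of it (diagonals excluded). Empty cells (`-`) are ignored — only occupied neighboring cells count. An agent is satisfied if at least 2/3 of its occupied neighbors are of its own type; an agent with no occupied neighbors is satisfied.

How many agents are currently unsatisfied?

Row 1: (1,1)+ 0/1 ✗ · (1,2)# 1/2 ✗ · (1,3)# 1/1 ✓ · (1,5)+ 1/1 ✓ · (1,6)+ 1/3 ✗ · (1,7)# 0/2 ✗
Row 2: (2,4)+ 0/0 ✓ · (2,6)# 0/3 ✗ · (2,7)+ 1/3 ✗
Row 3: (3,1)+ 0/0 ✓ · (3,3)+ 0/0 ✓ · (3,6)+ 2/3 ✓ · (3,7)+ 3/3 ✓
Row 4: (4,2)+ 0/0 ✓ · (4,5)+ 1/1 ✓ · (4,6)+ 4/4 ✓ · (4,7)+ 2/2 ✓
Row 5: (5,1)+ 0/1 ✗ · (5,3)+ 1/1 ✓ · (5,4)+ 1/1 ✓ · (5,6)+ 1/1 ✓
Row 6: (6,1)# 1/2 ✗ · (6,2)# 1/1 ✓ · (6,5)+ 0/0 ✓
Unsatisfied: (1,1), (1,2), (1,6), (1,7), (2,6), (2,7), (5,1), (6,1) — 8 in total.

8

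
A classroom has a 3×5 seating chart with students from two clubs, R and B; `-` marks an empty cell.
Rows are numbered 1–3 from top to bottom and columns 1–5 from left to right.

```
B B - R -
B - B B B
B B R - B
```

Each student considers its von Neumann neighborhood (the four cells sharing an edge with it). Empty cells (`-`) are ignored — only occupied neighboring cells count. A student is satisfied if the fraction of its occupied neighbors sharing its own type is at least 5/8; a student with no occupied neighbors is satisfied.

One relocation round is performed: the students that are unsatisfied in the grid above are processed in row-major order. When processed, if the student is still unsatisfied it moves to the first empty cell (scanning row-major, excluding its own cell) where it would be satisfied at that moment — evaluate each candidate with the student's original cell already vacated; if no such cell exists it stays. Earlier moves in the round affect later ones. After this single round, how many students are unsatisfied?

3

Initially unsatisfied (in order): (1,4), (2,3), (3,2), (3,3).
  (1,4): no empty cell satisfies it; stays.
  (2,3) → (2,2).
  (3,2): now satisfied by earlier moves; stays.
  (3,3): no empty cell satisfies it; stays.
Resulting grid:
B B - R -
B B - B B
B B R - B
Unsatisfied now: (1,4), (2,4), (3,3).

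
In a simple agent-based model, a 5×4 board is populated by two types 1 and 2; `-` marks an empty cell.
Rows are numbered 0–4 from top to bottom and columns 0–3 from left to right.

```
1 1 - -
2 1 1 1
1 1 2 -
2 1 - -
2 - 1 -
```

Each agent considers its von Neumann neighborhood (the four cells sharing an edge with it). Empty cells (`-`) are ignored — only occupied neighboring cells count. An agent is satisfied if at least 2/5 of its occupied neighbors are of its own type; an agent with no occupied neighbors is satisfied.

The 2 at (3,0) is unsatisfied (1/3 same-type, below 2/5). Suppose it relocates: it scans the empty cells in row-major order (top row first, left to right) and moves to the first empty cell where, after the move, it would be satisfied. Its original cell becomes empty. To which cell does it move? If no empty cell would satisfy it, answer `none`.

Vacating (3,0). Empty cells in order:
  (0,2): 0/2 same-type → still unsatisfied.
  (0,3): 0/1 same-type → still unsatisfied.
  (2,3): 1/2 same-type → satisfied — stop here.

(2,3)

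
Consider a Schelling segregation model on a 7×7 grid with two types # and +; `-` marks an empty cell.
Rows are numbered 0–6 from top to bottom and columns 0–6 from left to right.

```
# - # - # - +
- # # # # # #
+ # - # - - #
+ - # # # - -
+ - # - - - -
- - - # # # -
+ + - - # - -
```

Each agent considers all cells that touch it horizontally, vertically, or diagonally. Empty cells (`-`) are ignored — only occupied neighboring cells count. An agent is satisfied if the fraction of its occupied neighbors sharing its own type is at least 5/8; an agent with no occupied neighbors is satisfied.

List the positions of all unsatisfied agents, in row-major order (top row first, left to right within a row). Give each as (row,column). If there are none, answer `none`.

(0,6), (2,0), (2,1)

(0,0)# 1/1 ok
(0,2)# 3/3 ok
(0,4)# 3/3 ok
(0,6)+ 0/2 unhappy
(1,1)# 4/5 ok
(1,2)# 5/5 ok
(1,3)# 5/5 ok
(1,4)# 4/4 ok
(1,5)# 4/5 ok
(1,6)# 2/3 ok
(2,0)+ 1/3 unhappy
(2,1)# 3/5 unhappy
(2,3)# 6/6 ok
(2,6)# 2/2 ok
(3,0)+ 2/3 ok
(3,2)# 4/4 ok
(3,3)# 4/4 ok
(3,4)# 2/2 ok
(4,0)+ 1/1 ok
(4,2)# 3/3 ok
(5,3)# 3/3 ok
(5,4)# 3/3 ok
(5,5)# 2/2 ok
(6,0)+ 1/1 ok
(6,1)+ 1/1 ok
(6,4)# 3/3 ok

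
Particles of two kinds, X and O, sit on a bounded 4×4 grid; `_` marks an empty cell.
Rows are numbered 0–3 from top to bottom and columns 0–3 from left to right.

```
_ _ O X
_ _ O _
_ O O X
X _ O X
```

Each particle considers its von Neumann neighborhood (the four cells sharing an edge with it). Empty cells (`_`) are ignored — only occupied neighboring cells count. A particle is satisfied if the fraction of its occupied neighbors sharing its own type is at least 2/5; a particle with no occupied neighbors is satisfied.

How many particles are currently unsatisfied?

(0,2)O 1/2 ok
(0,3)X 0/1 unhappy
(1,2)O 2/2 ok
(2,1)O 1/1 ok
(2,2)O 3/4 ok
(2,3)X 1/2 ok
(3,0)X 0/0 ok
(3,2)O 1/2 ok
(3,3)X 1/2 ok
Unsatisfied: (0,3) — 1 in total.

1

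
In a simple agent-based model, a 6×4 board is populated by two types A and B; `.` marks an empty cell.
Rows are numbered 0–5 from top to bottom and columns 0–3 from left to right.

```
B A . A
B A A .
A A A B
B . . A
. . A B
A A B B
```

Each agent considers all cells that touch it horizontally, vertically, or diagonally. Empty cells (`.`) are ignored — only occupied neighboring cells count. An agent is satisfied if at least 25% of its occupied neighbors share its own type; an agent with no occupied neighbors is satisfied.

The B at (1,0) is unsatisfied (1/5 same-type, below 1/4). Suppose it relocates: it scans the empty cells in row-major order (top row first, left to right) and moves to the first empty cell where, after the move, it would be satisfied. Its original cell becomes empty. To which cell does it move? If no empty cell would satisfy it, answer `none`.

Vacating (1,0). Empty cells in order:
  (0,2): 0/4 same-type → still unsatisfied.
  (1,3): 1/4 same-type → satisfied — stop here.

(1,3)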